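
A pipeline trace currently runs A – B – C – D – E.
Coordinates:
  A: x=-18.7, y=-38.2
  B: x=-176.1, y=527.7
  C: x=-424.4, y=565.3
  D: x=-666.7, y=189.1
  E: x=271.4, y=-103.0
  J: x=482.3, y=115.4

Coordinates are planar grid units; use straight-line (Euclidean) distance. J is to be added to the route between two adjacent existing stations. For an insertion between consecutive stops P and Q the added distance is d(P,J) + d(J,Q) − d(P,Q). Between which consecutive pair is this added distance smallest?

Added distance for inserting J between each consecutive pair:
A–B: 713.5
B–C: 1537.9
C–D: 1716.1
D–E: 472.4
Smallest added distance is 472.4, inserting between D and E.

between D and E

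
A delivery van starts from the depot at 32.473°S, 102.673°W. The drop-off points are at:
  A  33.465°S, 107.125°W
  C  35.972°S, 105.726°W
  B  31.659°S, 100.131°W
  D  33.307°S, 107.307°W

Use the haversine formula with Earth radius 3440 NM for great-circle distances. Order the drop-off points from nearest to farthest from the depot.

B, A, D, C

Distances from the depot:
B 31.659°S, 100.131°W: 138.3 NM
A 33.465°S, 107.125°W: 232.0 NM
D 33.307°S, 107.307°W: 238.9 NM
C 35.972°S, 105.726°W: 259.0 NM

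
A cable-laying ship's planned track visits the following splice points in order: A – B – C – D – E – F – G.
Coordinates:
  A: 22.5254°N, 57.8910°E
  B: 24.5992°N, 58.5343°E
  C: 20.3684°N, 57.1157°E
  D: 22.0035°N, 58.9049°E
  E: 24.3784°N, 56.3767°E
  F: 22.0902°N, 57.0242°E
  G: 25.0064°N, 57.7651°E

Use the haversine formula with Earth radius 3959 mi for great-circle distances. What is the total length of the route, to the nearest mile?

Leg distances:
A→B: 149.0 mi  (cumulative 149.0 mi)
B→C: 306.0 mi  (cumulative 455.0 mi)
C→D: 161.4 mi  (cumulative 616.4 mi)
D→E: 229.6 mi  (cumulative 846.0 mi)
E→F: 163.4 mi  (cumulative 1009.4 mi)
F→G: 206.9 mi  (cumulative 1216.3 mi)
Total route length ≈ 1216 mi.

1216 mi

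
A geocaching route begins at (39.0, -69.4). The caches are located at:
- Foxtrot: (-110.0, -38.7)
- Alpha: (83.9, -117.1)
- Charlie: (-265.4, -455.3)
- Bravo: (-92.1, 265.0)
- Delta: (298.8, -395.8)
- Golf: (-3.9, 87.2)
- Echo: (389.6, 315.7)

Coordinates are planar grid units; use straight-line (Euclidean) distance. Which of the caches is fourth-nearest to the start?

Distances from the start ((39.0, -69.4)):
Alpha: 65.5
Foxtrot: 152.1
Golf: 162.4
Bravo: 359.2
Delta: 417.2
Charlie: 491.5
Echo: 520.8
The fourth-nearest is Bravo at 359.2.

Bravo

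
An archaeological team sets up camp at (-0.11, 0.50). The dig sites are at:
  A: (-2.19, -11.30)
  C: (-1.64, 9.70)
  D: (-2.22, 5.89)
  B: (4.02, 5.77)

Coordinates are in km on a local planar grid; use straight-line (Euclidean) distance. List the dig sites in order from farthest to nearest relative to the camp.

A, C, B, D

Computing each straight-line distance from (-0.11, 0.50):
A (-2.19, -11.30): 12.0 km
C (-1.64, 9.70): 9.3 km
B (4.02, 5.77): 6.7 km
D (-2.22, 5.89): 5.8 km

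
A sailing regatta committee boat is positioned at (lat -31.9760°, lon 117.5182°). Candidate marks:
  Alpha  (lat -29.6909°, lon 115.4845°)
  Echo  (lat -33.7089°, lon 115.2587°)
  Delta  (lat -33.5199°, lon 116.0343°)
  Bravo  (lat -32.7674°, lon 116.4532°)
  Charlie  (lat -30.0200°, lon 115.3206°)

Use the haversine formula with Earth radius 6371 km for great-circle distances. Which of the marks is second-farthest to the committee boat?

Distance to each, sorted:
Alpha: 319.8 km
Charlie: 301.9 km
Echo: 285.8 km
Delta: 220.7 km
Bravo: 133.2 km
The second-farthest is Charlie at 301.9 km.

Charlie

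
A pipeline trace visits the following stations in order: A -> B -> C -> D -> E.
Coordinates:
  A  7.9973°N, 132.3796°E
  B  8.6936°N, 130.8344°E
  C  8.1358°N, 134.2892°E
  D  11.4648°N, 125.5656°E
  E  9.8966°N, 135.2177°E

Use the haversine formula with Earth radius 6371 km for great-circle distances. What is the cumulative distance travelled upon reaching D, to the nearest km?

1597 km

Leg distances:
A→B: 186.8 km  (cumulative 186.8 km)
B→C: 385.0 km  (cumulative 571.8 km)
C→D: 1024.9 km  (cumulative 1596.7 km)
Cumulative distance at D ≈ 1597 km.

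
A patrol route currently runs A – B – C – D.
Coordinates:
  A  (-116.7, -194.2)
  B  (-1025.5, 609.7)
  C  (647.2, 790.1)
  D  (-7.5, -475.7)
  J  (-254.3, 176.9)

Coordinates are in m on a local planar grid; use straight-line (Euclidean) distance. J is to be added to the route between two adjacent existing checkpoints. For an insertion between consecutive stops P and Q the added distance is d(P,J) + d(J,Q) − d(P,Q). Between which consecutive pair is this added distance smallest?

between A and B

Added distance for inserting J between each consecutive pair:
A–B: 66.8 m
B–C: 292.2 m
C–D: 362.9 m
Smallest added distance is 66.8 m, inserting between A and B.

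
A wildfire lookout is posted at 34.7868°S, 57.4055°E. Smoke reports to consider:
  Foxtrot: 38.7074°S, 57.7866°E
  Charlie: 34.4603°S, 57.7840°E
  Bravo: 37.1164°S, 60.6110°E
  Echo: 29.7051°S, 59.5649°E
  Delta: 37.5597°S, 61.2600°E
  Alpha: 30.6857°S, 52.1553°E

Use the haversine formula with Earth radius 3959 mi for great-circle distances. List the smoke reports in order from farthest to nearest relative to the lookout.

Alpha, Echo, Delta, Foxtrot, Bravo, Charlie

Distance from the lookout at 34.7868°S, 57.4055°E to each:
Alpha 30.6857°S, 52.1553°E: 416.3 mi
Echo 29.7051°S, 59.5649°E: 373.1 mi
Delta 37.5597°S, 61.2600°E: 287.9 mi
Foxtrot 38.7074°S, 57.7866°E: 271.7 mi
Bravo 37.1164°S, 60.6110°E: 240.9 mi
Charlie 34.4603°S, 57.7840°E: 31.2 mi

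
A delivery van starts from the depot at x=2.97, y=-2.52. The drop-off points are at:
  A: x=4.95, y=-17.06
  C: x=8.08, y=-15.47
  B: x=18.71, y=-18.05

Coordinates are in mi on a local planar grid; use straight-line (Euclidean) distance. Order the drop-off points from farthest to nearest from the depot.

Distance from the depot at x=2.97, y=-2.52 to each:
B x=18.71, y=-18.05: 22.1 mi
A x=4.95, y=-17.06: 14.7 mi
C x=8.08, y=-15.47: 13.9 mi

B, A, C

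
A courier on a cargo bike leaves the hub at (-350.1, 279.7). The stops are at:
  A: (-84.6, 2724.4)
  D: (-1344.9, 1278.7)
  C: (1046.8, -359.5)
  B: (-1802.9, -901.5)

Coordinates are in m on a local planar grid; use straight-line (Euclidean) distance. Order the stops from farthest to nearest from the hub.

Computing each straight-line distance from (-350.1, 279.7):
A (-84.6, 2724.4): 2459.1 m
B (-1802.9, -901.5): 1872.4 m
C (1046.8, -359.5): 1536.2 m
D (-1344.9, 1278.7): 1409.8 m

A, B, C, D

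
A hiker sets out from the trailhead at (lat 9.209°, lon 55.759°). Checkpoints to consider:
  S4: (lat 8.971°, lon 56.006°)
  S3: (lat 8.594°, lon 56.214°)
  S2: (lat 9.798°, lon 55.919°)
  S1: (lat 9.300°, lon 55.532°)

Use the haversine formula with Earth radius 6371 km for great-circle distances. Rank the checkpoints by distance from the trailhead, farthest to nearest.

Distance from the trailhead at (lat 9.209°, lon 55.759°) to each:
S3 (lat 8.594°, lon 56.214°): 84.7 km
S2 (lat 9.798°, lon 55.919°): 67.8 km
S4 (lat 8.971°, lon 56.006°): 37.9 km
S1 (lat 9.300°, lon 55.532°): 26.9 km

S3, S2, S4, S1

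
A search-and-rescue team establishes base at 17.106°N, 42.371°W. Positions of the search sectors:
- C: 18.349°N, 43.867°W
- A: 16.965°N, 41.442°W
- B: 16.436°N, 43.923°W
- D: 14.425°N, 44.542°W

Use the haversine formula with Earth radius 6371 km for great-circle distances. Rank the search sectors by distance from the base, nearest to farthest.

A, B, C, D

Distance from the base at 17.106°N, 42.371°W to each:
A 16.965°N, 41.442°W: 100.0 km
B 16.436°N, 43.923°W: 181.3 km
C 18.349°N, 43.867°W: 210.3 km
D 14.425°N, 44.542°W: 377.9 km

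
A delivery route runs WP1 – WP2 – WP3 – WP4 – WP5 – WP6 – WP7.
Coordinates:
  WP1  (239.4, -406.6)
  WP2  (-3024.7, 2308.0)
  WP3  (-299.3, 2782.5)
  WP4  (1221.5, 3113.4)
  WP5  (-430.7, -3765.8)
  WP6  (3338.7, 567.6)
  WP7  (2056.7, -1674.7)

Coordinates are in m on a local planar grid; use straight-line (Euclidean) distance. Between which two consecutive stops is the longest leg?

Leg distances:
WP1→WP2: 4245.4 m
WP2→WP3: 2766.4 m
WP3→WP4: 1556.4 m
WP4→WP5: 7074.8 m
WP5→WP6: 5743.4 m
WP6→WP7: 2582.9 m
The longest leg is WP4–WP5 at 7074.8 m.

WP4–WP5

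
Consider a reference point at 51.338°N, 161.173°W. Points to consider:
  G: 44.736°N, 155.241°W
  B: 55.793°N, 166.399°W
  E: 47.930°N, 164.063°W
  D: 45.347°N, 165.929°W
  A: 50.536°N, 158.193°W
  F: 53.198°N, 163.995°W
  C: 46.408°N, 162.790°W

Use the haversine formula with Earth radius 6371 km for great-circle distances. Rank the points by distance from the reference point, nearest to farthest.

A, F, E, C, B, D, G

Distance from the reference point at 51.338°N, 161.173°W to each:
A 50.536°N, 158.193°W: 227.0 km
F 53.198°N, 163.995°W: 282.2 km
E 47.930°N, 164.063°W: 432.3 km
C 46.408°N, 162.790°W: 560.8 km
B 55.793°N, 166.399°W: 603.4 km
D 45.347°N, 165.929°W: 752.8 km
G 44.736°N, 155.241°W: 855.8 km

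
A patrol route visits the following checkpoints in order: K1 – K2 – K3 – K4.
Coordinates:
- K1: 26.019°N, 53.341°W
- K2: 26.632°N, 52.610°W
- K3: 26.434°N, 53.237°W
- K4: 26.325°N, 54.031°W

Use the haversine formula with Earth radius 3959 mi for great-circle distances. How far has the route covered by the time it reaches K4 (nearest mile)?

Leg distances:
K1→K2: 62.0 mi  (cumulative 62.0 mi)
K2→K3: 41.1 mi  (cumulative 103.1 mi)
K3→K4: 49.7 mi  (cumulative 152.8 mi)
Cumulative distance at K4 ≈ 153 mi.

153 mi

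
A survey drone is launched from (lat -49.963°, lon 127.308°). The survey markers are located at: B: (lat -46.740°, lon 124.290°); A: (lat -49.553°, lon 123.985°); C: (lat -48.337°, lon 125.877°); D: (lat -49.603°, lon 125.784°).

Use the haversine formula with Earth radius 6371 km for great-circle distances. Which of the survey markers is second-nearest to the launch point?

C

Distances from the launch point ((lat -49.963°, lon 127.308°)):
D: 116.5 km
C: 208.6 km
A: 243.0 km
B: 422.0 km
The second-nearest is C at 208.6 km.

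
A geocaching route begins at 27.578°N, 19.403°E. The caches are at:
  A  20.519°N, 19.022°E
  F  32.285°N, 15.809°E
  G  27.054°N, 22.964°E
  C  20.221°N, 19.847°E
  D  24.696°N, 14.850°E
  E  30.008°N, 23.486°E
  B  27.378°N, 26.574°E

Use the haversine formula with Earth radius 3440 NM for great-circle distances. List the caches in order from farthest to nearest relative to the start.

Distances from the start:
C 20.221°N, 19.847°E: 442.4 NM
A 20.519°N, 19.022°E: 424.3 NM
B 27.378°N, 26.574°E: 382.1 NM
F 32.285°N, 15.809°E: 338.8 NM
D 24.696°N, 14.850°E: 300.2 NM
E 30.008°N, 23.486°E: 259.7 NM
G 27.054°N, 22.964°E: 192.5 NM

C, A, B, F, D, E, G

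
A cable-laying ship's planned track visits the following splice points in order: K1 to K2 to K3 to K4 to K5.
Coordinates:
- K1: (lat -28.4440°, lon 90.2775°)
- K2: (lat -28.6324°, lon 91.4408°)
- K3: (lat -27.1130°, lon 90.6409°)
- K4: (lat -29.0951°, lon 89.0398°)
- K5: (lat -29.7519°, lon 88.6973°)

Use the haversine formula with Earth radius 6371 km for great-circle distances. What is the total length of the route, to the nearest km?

653 km

Leg distances:
K1→K2: 115.6 km  (cumulative 115.6 km)
K2→K3: 186.3 km  (cumulative 301.9 km)
K3→K4: 270.6 km  (cumulative 572.5 km)
K4→K5: 80.2 km  (cumulative 652.7 km)
Total route length ≈ 653 km.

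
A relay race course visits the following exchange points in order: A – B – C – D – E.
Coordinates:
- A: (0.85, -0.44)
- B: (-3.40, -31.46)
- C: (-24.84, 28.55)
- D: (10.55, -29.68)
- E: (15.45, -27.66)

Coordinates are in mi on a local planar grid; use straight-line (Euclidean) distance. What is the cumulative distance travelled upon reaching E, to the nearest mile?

168 mi

Leg distances:
A→B: 31.3 mi  (cumulative 31.3 mi)
B→C: 63.7 mi  (cumulative 95.0 mi)
C→D: 68.1 mi  (cumulative 163.2 mi)
D→E: 5.3 mi  (cumulative 168.5 mi)
Cumulative distance at E ≈ 168 mi.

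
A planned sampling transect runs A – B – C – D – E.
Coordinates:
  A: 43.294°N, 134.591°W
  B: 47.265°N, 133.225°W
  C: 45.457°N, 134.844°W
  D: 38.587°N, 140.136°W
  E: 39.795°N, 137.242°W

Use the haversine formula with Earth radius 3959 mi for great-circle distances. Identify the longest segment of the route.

Leg distances:
A→B: 282.3 mi
B→C: 146.9 mi
C→D: 546.6 mi
D→E: 176.0 mi
The longest leg is C–D at 546.6 mi.

C–D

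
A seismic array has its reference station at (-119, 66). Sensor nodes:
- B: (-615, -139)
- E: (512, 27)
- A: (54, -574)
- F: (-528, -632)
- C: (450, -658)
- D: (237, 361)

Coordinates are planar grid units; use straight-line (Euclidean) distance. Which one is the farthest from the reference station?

Distances from the reference station ((-119, 66)):
C: 920.8
F: 809.0
A: 663.0
E: 632.2
B: 536.7
D: 462.3
The farthest is C at 920.8.

C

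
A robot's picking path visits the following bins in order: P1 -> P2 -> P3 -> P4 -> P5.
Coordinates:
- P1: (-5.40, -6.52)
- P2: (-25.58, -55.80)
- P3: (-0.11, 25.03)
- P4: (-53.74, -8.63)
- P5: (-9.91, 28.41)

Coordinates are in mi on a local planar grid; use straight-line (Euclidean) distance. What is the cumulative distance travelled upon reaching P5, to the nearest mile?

259 mi

Leg distances:
P1→P2: 53.3 mi  (cumulative 53.3 mi)
P2→P3: 84.7 mi  (cumulative 138.0 mi)
P3→P4: 63.3 mi  (cumulative 201.3 mi)
P4→P5: 57.4 mi  (cumulative 258.7 mi)
Cumulative distance at P5 ≈ 259 mi.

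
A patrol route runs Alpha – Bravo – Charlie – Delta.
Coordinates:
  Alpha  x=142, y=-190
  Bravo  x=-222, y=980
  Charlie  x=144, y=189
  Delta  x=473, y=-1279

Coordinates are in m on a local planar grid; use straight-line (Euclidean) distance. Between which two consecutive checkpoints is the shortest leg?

Bravo–Charlie

Leg distances:
Alpha→Bravo: 1225.3 m
Bravo→Charlie: 871.6 m
Charlie→Delta: 1504.4 m
The shortest leg is Bravo–Charlie at 871.6 m.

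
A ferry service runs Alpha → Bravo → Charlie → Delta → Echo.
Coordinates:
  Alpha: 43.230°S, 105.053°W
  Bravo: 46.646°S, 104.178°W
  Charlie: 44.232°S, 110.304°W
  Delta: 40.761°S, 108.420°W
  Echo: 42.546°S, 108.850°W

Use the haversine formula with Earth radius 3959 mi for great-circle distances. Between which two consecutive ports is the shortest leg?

Delta–Echo

Leg distances:
Alpha→Bravo: 239.9 mi
Bravo→Charlie: 340.5 mi
Charlie→Delta: 258.3 mi
Delta→Echo: 125.3 mi
The shortest leg is Delta–Echo at 125.3 mi.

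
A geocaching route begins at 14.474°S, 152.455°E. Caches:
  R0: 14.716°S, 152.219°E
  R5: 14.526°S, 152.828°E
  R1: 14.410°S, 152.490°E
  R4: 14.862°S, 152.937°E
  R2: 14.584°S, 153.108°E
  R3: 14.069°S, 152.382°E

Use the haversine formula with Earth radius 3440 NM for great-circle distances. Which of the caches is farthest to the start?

R2

Distance to each, sorted:
R2: 38.5 NM
R4: 36.4 NM
R3: 24.7 NM
R5: 21.9 NM
R0: 20.0 NM
R1: 4.3 NM
The farthest is R2 at 38.5 NM.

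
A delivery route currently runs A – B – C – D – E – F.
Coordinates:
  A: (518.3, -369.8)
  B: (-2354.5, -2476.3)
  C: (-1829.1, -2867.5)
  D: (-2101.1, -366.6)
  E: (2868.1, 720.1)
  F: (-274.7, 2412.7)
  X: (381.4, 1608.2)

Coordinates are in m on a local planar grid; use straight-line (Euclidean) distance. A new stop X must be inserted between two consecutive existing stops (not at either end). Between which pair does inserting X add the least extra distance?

between E and F

Added distance for inserting X between each consecutive pair:
A–B: 3336.5 m
B–C: 9252.9 m
C–D: 5648.3 m
D–E: 726.1 m
E–F: 109.0 m
Smallest added distance is 109.0 m, inserting between E and F.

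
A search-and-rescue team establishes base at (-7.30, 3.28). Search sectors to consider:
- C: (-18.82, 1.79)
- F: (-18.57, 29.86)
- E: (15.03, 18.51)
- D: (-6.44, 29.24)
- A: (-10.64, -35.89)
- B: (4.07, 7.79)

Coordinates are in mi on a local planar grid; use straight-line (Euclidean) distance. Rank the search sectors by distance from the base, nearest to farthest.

C, B, D, E, F, A

Distance from the base at (-7.30, 3.28) to each:
C (-18.82, 1.79): 11.6 mi
B (4.07, 7.79): 12.2 mi
D (-6.44, 29.24): 26.0 mi
E (15.03, 18.51): 27.0 mi
F (-18.57, 29.86): 28.9 mi
A (-10.64, -35.89): 39.3 mi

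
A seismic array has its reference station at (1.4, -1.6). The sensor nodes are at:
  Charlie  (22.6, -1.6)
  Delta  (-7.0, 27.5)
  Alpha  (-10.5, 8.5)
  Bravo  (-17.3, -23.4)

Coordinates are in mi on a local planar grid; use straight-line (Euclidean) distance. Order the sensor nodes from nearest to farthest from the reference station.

Alpha, Charlie, Bravo, Delta

Distances from the reference station:
Alpha (-10.5, 8.5): 15.6 mi
Charlie (22.6, -1.6): 21.2 mi
Bravo (-17.3, -23.4): 28.7 mi
Delta (-7.0, 27.5): 30.3 mi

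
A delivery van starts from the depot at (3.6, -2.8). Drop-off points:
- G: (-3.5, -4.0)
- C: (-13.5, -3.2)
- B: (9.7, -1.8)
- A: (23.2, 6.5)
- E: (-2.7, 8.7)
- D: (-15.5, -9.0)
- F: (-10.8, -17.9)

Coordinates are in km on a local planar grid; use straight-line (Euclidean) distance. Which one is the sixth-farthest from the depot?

Distance to each, sorted:
A: 21.7 km
F: 20.9 km
D: 20.1 km
C: 17.1 km
E: 13.1 km
G: 7.2 km
B: 6.2 km
The sixth-farthest is G at 7.2 km.

G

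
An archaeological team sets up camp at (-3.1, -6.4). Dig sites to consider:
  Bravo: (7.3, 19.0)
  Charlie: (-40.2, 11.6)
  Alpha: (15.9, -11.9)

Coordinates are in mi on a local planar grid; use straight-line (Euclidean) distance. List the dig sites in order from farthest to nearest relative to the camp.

Distances from the camp:
Charlie (-40.2, 11.6): 41.2 mi
Bravo (7.3, 19.0): 27.4 mi
Alpha (15.9, -11.9): 19.8 mi

Charlie, Bravo, Alpha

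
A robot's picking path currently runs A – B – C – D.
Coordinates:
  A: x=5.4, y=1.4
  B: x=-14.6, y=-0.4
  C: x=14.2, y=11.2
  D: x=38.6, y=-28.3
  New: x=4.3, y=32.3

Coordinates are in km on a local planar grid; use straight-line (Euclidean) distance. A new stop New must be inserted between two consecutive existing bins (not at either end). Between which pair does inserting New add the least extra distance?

Added distance for inserting New between each consecutive pair:
A–B: 48.6 km
B–C: 30.0 km
C–D: 46.5 km
Smallest added distance is 30.0 km, inserting between B and C.

between B and C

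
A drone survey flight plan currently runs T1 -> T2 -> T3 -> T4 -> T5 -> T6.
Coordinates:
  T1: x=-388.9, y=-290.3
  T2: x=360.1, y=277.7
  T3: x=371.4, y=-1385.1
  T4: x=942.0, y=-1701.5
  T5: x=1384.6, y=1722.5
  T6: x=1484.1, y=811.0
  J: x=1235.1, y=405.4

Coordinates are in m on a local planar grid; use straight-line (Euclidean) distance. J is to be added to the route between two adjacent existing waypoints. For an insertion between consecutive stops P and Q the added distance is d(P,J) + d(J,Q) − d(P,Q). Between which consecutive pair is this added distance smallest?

between T4 and T5

Added distance for inserting J between each consecutive pair:
T1–T2: 1711.0 m
T2–T3: 1209.4 m
T3–T4: 3462.7 m
T4–T5: 0.3 m
T5–T6: 884.6 m
Smallest added distance is 0.3 m, inserting between T4 and T5.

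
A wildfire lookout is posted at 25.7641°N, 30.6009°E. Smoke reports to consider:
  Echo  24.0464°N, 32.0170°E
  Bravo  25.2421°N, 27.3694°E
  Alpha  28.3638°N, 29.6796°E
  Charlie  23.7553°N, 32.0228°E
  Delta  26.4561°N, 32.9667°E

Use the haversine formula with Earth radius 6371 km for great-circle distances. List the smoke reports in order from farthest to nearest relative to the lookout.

Bravo, Alpha, Charlie, Delta, Echo

Computing each great-circle distance from 25.7641°N, 30.6009°E:
Bravo 25.2421°N, 27.3694°E: 329.5 km
Alpha 28.3638°N, 29.6796°E: 303.1 km
Charlie 23.7553°N, 32.0228°E: 265.5 km
Delta 26.4561°N, 32.9667°E: 248.4 km
Echo 24.0464°N, 32.0170°E: 238.5 km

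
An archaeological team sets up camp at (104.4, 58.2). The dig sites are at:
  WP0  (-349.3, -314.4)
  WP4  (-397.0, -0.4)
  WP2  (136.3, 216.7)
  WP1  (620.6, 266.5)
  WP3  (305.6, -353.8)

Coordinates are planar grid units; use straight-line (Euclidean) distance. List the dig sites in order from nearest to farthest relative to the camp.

WP2, WP3, WP4, WP1, WP0

Distances from the camp:
WP2 (136.3, 216.7): 161.7
WP3 (305.6, -353.8): 458.5
WP4 (-397.0, -0.4): 504.8
WP1 (620.6, 266.5): 556.6
WP0 (-349.3, -314.4): 587.1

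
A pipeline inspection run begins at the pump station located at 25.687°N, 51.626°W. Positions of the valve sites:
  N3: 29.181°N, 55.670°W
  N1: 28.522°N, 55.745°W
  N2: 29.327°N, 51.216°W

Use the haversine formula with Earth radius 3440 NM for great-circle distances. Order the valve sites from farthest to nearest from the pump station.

N3, N1, N2

Distance from the pump station at 25.687°N, 51.626°W to each:
N3 29.181°N, 55.670°W: 300.7 NM
N1 28.522°N, 55.745°W: 278.2 NM
N2 29.327°N, 51.216°W: 219.6 NM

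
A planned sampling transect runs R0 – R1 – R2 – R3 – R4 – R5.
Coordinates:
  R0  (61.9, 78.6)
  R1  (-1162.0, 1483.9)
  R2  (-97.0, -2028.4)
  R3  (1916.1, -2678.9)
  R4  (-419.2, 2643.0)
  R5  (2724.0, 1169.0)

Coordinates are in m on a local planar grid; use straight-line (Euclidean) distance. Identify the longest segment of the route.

Leg distances:
R0→R1: 1863.5 m
R1→R2: 3670.2 m
R2→R3: 2115.6 m
R3→R4: 5811.7 m
R4→R5: 3471.7 m
The longest leg is R3–R4 at 5811.7 m.

R3–R4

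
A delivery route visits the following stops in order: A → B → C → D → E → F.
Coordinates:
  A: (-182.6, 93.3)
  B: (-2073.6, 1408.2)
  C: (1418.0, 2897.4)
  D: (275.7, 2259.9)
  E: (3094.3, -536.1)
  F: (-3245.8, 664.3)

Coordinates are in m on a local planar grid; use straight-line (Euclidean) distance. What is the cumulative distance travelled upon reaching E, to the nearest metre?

11377 m

Leg distances:
A→B: 2303.2 m  (cumulative 2303.2 m)
B→C: 3795.9 m  (cumulative 6099.1 m)
C→D: 1308.1 m  (cumulative 7407.3 m)
D→E: 3970.2 m  (cumulative 11377.4 m)
Cumulative distance at E ≈ 11377 m.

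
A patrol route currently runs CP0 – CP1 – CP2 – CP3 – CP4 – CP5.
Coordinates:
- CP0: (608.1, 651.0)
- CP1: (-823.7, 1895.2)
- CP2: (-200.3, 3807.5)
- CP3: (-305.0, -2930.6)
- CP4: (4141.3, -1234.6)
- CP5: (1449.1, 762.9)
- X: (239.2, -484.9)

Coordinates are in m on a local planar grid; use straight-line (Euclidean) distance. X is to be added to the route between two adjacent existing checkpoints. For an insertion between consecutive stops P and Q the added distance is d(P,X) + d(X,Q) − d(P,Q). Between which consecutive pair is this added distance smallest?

between CP2 and CP3

Added distance for inserting X between each consecutive pair:
CP0–CP1: 1904.1 m
CP1–CP2: 4910.1 m
CP2–CP3: 81.4 m
CP3–CP4: 1720.2 m
CP4–CP5: 2359.2 m
Smallest added distance is 81.4 m, inserting between CP2 and CP3.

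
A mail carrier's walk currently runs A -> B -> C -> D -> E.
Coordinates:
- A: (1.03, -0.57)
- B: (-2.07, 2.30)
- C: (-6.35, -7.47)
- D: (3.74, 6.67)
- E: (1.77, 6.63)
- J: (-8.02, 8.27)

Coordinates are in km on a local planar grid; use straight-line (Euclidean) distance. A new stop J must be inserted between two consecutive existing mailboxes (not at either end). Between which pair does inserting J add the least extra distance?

Added distance for inserting J between each consecutive pair:
A–B: 16.9 km
B–C: 13.6 km
C–D: 10.3 km
D–E: 19.8 km
Smallest added distance is 10.3 km, inserting between C and D.

between C and D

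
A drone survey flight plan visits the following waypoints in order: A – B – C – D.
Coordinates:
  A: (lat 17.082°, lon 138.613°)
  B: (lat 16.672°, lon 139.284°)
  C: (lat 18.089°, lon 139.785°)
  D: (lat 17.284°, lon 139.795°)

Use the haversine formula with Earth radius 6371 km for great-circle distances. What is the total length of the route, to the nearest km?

341 km

Leg distances:
A→B: 84.7 km  (cumulative 84.7 km)
B→C: 166.3 km  (cumulative 251.0 km)
C→D: 89.5 km  (cumulative 340.5 km)
Total route length ≈ 341 km.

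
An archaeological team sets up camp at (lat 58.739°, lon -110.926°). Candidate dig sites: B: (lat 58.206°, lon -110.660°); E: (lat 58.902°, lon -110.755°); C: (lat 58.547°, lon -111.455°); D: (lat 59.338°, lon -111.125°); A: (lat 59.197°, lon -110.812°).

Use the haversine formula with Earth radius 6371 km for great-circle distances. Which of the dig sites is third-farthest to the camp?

Distances from the camp ((lat 58.739°, lon -110.926°)):
D: 67.6 km
B: 61.3 km
A: 51.3 km
C: 37.3 km
E: 20.6 km
The third-farthest is A at 51.3 km.

A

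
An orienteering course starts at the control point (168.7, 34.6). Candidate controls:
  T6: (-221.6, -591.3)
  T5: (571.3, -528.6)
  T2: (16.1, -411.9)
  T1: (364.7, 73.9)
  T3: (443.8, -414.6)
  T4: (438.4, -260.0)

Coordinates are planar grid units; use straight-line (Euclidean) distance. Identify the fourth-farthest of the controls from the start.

T2

Distance to each, sorted:
T6: 737.6
T5: 692.3
T3: 526.7
T2: 471.9
T4: 399.4
T1: 199.9
The fourth-farthest is T2 at 471.9.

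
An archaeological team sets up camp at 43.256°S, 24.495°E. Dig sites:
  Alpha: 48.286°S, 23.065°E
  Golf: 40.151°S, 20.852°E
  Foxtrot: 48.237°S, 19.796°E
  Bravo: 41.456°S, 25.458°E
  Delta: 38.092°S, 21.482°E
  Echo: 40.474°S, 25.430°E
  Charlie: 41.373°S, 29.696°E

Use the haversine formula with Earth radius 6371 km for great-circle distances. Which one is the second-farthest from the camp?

Delta

Distances from the camp (43.256°S, 24.495°E):
Foxtrot: 662.8 km
Delta: 627.8 km
Alpha: 570.2 km
Charlie: 476.0 km
Golf: 458.9 km
Echo: 318.9 km
Bravo: 215.2 km
The second-farthest is Delta at 627.8 km.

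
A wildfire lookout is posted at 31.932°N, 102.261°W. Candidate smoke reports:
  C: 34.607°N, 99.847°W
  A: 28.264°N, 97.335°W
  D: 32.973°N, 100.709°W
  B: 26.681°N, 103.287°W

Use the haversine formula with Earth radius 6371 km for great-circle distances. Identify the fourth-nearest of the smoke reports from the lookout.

Distances from the lookout (31.932°N, 102.261°W):
D: 186.0 km
C: 372.6 km
B: 592.3 km
A: 625.1 km
The fourth-nearest is A at 625.1 km.

A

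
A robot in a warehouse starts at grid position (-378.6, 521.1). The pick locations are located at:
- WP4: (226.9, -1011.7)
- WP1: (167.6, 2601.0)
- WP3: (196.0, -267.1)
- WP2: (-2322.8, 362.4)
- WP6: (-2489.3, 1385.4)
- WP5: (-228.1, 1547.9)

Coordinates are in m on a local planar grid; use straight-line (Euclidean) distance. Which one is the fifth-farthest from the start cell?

Distance to each, sorted:
WP6: 2280.8 m
WP1: 2150.4 m
WP2: 1950.7 m
WP4: 1648.1 m
WP5: 1037.8 m
WP3: 975.4 m
The fifth-farthest is WP5 at 1037.8 m.

WP5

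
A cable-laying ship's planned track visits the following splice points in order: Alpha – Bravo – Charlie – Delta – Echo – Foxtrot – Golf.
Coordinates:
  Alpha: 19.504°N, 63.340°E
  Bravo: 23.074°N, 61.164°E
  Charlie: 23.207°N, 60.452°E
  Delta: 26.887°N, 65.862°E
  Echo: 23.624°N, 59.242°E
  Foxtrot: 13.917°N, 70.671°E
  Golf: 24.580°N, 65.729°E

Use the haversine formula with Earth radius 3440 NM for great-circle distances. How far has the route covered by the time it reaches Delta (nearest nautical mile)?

Leg distances:
Alpha→Bravo: 246.5 NM  (cumulative 246.5 NM)
Bravo→Charlie: 40.1 NM  (cumulative 286.6 NM)
Charlie→Delta: 367.9 NM  (cumulative 654.5 NM)
Cumulative distance at Delta ≈ 654 NM.

654 NM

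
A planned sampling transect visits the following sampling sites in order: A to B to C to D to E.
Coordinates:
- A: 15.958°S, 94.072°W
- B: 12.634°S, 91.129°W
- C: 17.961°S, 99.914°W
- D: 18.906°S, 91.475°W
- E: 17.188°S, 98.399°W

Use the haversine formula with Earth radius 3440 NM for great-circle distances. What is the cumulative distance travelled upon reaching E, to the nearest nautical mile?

Leg distances:
A→B: 262.9 NM  (cumulative 262.9 NM)
B→C: 600.7 NM  (cumulative 863.7 NM)
C→D: 484.0 NM  (cumulative 1347.6 NM)
D→E: 408.5 NM  (cumulative 1756.1 NM)
Cumulative distance at E ≈ 1756 NM.

1756 NM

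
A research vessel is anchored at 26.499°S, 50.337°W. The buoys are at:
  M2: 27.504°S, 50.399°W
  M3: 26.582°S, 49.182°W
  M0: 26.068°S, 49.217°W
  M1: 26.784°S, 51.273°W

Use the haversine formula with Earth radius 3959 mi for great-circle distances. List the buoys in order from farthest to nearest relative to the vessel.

M0, M3, M2, M1

Computing each great-circle distance from 26.499°S, 50.337°W:
M0 26.068°S, 49.217°W: 75.5 mi
M3 26.582°S, 49.182°W: 71.6 mi
M2 27.504°S, 50.399°W: 69.5 mi
M1 26.784°S, 51.273°W: 61.1 mi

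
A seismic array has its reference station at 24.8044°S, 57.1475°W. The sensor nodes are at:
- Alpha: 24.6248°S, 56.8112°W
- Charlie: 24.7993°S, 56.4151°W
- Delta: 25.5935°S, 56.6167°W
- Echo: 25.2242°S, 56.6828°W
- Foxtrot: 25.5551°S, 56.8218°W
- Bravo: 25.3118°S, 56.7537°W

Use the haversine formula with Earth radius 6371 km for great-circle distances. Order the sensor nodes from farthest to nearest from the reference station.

Distances from the reference station:
Delta 25.5935°S, 56.6167°W: 102.7 km
Foxtrot 25.5551°S, 56.8218°W: 89.7 km
Charlie 24.7993°S, 56.4151°W: 73.9 km
Bravo 25.3118°S, 56.7537°W: 69.0 km
Echo 25.2242°S, 56.6828°W: 66.1 km
Alpha 24.6248°S, 56.8112°W: 39.4 km

Delta, Foxtrot, Charlie, Bravo, Echo, Alpha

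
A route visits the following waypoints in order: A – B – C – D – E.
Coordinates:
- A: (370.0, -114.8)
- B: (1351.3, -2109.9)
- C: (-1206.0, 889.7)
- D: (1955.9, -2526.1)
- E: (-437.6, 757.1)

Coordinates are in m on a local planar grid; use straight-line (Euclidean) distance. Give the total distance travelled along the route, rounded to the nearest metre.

Leg distances:
A→B: 2223.4 m  (cumulative 2223.4 m)
B→C: 3941.7 m  (cumulative 6165.1 m)
C→D: 4654.6 m  (cumulative 10819.7 m)
D→E: 4063.0 m  (cumulative 14882.8 m)
Total route length ≈ 14883 m.

14883 m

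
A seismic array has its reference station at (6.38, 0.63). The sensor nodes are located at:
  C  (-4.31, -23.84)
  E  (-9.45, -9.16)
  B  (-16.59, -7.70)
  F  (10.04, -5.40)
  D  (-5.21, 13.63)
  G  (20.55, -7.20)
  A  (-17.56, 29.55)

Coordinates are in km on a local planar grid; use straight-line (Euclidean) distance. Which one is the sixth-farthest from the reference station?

Distances from the reference station ((6.38, 0.63)):
A: 37.5 km
C: 26.7 km
B: 24.4 km
E: 18.6 km
D: 17.4 km
G: 16.2 km
F: 7.1 km
The sixth-farthest is G at 16.2 km.

G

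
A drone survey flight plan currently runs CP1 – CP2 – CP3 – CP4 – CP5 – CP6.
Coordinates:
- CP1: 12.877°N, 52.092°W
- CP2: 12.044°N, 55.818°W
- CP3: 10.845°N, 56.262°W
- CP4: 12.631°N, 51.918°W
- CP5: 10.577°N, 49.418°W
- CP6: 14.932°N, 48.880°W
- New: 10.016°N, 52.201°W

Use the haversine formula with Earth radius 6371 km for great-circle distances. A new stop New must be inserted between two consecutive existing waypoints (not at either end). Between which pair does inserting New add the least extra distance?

Added distance for inserting New between each consecutive pair:
CP1–CP2: 357.9 km
CP2–CP3: 766.3 km
CP3–CP4: 233.1 km
CP4–CP5: 247.8 km
CP5–CP6: 477.8 km
Smallest added distance is 233.1 km, inserting between CP3 and CP4.

between CP3 and CP4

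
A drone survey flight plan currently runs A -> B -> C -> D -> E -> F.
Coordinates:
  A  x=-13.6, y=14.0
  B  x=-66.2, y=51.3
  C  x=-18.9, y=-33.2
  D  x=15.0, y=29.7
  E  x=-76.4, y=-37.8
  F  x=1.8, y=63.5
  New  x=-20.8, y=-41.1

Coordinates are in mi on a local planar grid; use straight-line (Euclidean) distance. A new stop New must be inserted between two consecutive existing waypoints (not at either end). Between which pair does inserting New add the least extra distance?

Added distance for inserting New between each consecutive pair:
A–B: 94.0 mi
B–C: 14.2 mi
C–D: 16.0 mi
D–E: 21.4 mi
E–F: 34.7 mi
Smallest added distance is 14.2 mi, inserting between B and C.

between B and C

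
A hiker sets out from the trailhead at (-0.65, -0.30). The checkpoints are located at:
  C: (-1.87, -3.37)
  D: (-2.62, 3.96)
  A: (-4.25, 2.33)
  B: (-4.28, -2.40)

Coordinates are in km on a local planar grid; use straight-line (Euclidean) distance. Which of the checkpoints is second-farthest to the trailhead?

Distance to each, sorted:
D: 4.7 km
A: 4.5 km
B: 4.2 km
C: 3.3 km
The second-farthest is A at 4.5 km.

A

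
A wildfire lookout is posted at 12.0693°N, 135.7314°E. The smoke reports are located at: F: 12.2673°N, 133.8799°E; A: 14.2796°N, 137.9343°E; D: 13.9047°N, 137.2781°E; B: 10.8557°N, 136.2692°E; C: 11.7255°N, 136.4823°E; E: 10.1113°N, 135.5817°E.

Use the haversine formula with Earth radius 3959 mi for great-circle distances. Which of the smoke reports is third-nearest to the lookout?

F

Distances from the lookout (12.0693°N, 135.7314°E):
C: 56.1 mi
B: 91.4 mi
F: 125.8 mi
E: 135.7 mi
D: 164.1 mi
A: 212.8 mi
The third-nearest is F at 125.8 mi.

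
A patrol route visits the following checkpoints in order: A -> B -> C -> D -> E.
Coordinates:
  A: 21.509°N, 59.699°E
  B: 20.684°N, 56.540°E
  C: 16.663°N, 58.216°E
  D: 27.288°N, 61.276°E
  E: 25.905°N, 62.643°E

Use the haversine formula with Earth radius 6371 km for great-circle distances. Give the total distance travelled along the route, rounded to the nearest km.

2249 km

Leg distances:
A→B: 340.3 km  (cumulative 340.3 km)
B→C: 480.7 km  (cumulative 821.0 km)
C→D: 1222.7 km  (cumulative 2043.7 km)
D→E: 205.2 km  (cumulative 2248.9 km)
Total route length ≈ 2249 km.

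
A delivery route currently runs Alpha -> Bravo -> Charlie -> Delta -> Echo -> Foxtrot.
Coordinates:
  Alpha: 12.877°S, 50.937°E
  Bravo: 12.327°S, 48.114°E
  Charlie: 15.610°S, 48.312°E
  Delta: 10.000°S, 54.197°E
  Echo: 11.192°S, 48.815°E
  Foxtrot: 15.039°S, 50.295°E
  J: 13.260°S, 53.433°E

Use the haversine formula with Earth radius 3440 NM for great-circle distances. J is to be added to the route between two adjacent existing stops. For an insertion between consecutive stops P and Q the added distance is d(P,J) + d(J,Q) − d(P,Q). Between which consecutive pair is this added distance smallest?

Added distance for inserting J between each consecutive pair:
Alpha–Bravo: 295.5 NM
Bravo–Charlie: 448.4 NM
Charlie–Delta: 48.6 NM
Delta–Echo: 173.3 NM
Echo–Foxtrot: 263.0 NM
Smallest added distance is 48.6 NM, inserting between Charlie and Delta.

between Charlie and Delta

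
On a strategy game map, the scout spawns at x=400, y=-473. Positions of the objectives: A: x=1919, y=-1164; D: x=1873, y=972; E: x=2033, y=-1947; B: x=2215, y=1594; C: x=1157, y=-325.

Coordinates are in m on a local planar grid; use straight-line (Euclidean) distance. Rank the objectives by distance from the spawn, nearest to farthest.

Computing each straight-line distance from x=400, y=-473:
C x=1157, y=-325: 771.3 m
A x=1919, y=-1164: 1668.8 m
D x=1873, y=972: 2063.4 m
E x=2033, y=-1947: 2199.9 m
B x=2215, y=1594: 2750.8 m

C, A, D, E, B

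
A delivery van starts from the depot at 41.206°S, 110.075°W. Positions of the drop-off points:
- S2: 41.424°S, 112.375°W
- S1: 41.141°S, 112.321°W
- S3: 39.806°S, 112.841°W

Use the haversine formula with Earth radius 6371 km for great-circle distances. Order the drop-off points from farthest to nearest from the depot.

Distance from the depot at 41.206°S, 110.075°W to each:
S3 39.806°S, 112.841°W: 280.9 km
S2 41.424°S, 112.375°W: 193.6 km
S1 41.141°S, 112.321°W: 188.1 km

S3, S2, S1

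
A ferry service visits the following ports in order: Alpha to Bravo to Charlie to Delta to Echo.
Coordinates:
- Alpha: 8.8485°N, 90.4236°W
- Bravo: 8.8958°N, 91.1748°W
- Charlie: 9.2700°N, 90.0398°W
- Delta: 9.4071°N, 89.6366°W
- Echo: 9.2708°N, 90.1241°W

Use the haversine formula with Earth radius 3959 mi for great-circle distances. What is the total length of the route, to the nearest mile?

Leg distances:
Alpha→Bravo: 51.4 mi  (cumulative 51.4 mi)
Bravo→Charlie: 81.6 mi  (cumulative 133.0 mi)
Charlie→Delta: 29.1 mi  (cumulative 162.1 mi)
Delta→Echo: 34.5 mi  (cumulative 196.7 mi)
Total route length ≈ 197 mi.

197 mi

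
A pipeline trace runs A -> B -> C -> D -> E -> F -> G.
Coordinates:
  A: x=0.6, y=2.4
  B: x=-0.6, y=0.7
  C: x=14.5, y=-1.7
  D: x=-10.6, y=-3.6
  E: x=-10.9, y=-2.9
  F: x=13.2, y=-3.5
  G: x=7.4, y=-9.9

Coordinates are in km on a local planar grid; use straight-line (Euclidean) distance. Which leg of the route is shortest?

Leg distances:
A→B: 2.1 km
B→C: 15.3 km
C→D: 25.2 km
D→E: 0.8 km
E→F: 24.1 km
F→G: 8.6 km
The shortest leg is D–E at 0.8 km.

D–E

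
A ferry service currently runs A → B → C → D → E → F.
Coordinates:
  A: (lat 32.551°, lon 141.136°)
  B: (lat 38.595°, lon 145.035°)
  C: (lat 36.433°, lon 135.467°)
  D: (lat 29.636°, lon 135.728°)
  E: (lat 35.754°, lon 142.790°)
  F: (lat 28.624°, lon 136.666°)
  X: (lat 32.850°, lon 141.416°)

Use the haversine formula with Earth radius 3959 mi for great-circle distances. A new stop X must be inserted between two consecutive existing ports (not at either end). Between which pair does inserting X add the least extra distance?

between A and B

Added distance for inserting X between each consecutive pair:
A–B: 0.6 mi
B–C: 319.8 mi
C–D: 351.8 mi
D–E: 29.1 mi
E–F: 12.6 mi
Smallest added distance is 0.6 mi, inserting between A and B.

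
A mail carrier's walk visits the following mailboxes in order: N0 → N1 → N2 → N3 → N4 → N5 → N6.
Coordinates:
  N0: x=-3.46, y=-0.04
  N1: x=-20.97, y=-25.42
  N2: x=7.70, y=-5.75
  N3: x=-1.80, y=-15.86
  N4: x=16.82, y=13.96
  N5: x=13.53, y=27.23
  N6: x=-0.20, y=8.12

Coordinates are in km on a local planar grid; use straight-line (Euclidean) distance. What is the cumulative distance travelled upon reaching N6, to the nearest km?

152 km

Leg distances:
N0→N1: 30.8 km  (cumulative 30.8 km)
N1→N2: 34.8 km  (cumulative 65.6 km)
N2→N3: 13.9 km  (cumulative 79.5 km)
N3→N4: 35.2 km  (cumulative 114.6 km)
N4→N5: 13.7 km  (cumulative 128.3 km)
N5→N6: 23.5 km  (cumulative 151.8 km)
Cumulative distance at N6 ≈ 152 km.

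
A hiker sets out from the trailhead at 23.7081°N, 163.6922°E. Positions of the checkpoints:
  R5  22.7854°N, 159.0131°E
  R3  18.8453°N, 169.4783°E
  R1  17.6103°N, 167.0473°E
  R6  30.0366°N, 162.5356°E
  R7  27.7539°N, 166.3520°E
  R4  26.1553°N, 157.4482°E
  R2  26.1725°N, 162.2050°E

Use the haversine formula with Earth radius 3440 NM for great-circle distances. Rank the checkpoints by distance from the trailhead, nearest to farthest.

R2, R5, R7, R4, R6, R1, R3

Distances from the trailhead:
R2 26.1725°N, 162.2050°E: 168.7 NM
R5 22.7854°N, 159.0131°E: 264.0 NM
R7 27.7539°N, 166.3520°E: 282.3 NM
R4 26.1553°N, 157.4482°E: 370.3 NM
R6 30.0366°N, 162.5356°E: 385.0 NM
R1 17.6103°N, 167.0473°E: 411.7 NM
R3 18.8453°N, 169.4783°E: 435.8 NM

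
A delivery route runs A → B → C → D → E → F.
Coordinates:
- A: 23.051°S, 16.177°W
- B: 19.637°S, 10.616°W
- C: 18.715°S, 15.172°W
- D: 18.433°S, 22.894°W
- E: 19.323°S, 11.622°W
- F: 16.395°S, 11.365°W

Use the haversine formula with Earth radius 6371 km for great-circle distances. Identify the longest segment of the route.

D–E

Leg distances:
A→B: 689.7 km
B→C: 489.3 km
C→D: 814.5 km
D→E: 1189.9 km
E→F: 326.7 km
The longest leg is D–E at 1189.9 km.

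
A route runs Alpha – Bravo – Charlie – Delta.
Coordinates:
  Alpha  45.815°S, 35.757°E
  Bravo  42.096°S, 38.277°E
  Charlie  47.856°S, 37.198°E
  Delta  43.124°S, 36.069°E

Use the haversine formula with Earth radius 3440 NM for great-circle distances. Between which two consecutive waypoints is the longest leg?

Bravo–Charlie

Leg distances:
Alpha→Bravo: 248.4 NM
Bravo→Charlie: 348.8 NM
Charlie→Delta: 288.0 NM
The longest leg is Bravo–Charlie at 348.8 NM.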